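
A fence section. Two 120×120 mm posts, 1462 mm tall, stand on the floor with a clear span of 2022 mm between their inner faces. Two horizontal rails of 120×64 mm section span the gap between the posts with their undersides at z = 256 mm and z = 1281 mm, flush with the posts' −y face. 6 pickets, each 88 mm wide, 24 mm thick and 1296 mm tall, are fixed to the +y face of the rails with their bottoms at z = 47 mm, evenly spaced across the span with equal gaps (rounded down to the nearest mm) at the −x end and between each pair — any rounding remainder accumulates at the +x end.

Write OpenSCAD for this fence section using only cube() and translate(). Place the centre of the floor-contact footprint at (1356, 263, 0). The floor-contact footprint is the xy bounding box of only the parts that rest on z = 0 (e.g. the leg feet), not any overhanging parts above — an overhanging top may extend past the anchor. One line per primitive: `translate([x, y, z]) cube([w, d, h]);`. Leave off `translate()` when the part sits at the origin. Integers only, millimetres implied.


translate([225, 203, 0]) cube([120, 120, 1462]);
translate([2367, 203, 0]) cube([120, 120, 1462]);
translate([345, 203, 256]) cube([2022, 120, 64]);
translate([345, 203, 1281]) cube([2022, 120, 64]);
translate([558, 323, 47]) cube([88, 24, 1296]);
translate([859, 323, 47]) cube([88, 24, 1296]);
translate([1160, 323, 47]) cube([88, 24, 1296]);
translate([1461, 323, 47]) cube([88, 24, 1296]);
translate([1762, 323, 47]) cube([88, 24, 1296]);
translate([2063, 323, 47]) cube([88, 24, 1296]);


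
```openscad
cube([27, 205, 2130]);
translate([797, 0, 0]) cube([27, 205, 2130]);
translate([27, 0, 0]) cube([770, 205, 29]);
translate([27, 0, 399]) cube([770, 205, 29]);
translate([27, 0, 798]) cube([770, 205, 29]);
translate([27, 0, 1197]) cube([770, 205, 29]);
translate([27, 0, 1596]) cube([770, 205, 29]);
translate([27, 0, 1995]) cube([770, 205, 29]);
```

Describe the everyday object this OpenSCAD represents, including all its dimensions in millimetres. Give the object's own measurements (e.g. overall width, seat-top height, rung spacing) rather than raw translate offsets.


An open bookshelf. Two side panels, each 27 mm thick, 205 mm deep and 2130 mm tall, stand 824 mm apart (outside-to-outside). Between them sit 6 shelves, each 29 mm thick and 205 mm deep, spanning the full gap between the sides. The bottom shelf rests on the floor (its underside at z = 0) and the clear gap between one shelf's top and the next shelf's underside is 370 mm.


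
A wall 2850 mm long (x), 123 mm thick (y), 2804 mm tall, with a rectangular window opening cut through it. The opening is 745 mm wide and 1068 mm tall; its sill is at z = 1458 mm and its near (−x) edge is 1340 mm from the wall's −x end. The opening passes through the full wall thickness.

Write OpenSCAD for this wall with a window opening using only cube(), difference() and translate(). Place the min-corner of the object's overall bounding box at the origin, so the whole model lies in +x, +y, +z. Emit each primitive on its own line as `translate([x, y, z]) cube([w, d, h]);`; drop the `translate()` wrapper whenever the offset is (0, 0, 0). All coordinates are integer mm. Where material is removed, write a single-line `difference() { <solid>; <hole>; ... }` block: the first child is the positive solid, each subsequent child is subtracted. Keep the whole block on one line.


difference() { cube([2850, 123, 2804]); translate([1340, 0, 1458]) cube([745, 123, 1068]); }


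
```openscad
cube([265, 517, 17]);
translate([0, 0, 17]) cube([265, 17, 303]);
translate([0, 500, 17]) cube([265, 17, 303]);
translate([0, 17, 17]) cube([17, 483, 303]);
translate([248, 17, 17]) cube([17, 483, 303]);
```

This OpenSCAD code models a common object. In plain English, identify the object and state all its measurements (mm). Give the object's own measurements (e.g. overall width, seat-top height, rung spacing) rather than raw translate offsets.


An open-topped rectangular box: outside dimensions 265×517×320 mm, with a uniform wall and base thickness of 17 mm. The base is a full 265×517 slab on the floor; four walls sit on top of the base. The front and back walls (the −y and +y sides) span the full width; the two side walls fit between them.


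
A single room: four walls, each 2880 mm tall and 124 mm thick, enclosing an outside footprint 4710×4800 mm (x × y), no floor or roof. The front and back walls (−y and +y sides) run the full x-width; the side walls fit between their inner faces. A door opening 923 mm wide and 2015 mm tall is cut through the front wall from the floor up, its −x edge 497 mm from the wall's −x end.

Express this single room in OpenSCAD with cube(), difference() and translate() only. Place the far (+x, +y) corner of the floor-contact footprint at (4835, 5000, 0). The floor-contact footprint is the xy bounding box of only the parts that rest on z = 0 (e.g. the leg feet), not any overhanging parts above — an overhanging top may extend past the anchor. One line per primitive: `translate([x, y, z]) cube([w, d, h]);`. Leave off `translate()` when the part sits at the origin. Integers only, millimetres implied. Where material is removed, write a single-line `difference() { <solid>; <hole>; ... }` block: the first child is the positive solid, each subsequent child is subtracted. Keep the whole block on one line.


difference() { translate([125, 200, 0]) cube([4710, 124, 2880]); translate([622, 200, 0]) cube([923, 124, 2015]); }
translate([125, 4876, 0]) cube([4710, 124, 2880]);
translate([125, 324, 0]) cube([124, 4552, 2880]);
translate([4711, 324, 0]) cube([124, 4552, 2880]);


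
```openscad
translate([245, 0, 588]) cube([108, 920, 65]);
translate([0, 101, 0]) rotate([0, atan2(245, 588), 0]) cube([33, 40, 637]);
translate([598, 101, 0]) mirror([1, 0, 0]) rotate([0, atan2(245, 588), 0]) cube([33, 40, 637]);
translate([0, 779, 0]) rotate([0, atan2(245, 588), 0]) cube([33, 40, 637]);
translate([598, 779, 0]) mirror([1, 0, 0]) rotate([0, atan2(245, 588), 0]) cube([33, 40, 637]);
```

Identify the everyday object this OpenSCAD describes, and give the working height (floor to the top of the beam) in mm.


A sawhorse. The overall height is 653 mm.

A beam across two mirrored pairs of raked legs — a sawhorse. The beam's underside is at z = 588 (matching the legs' vertical rise in atan2(245, 588)) and the beam is 65 mm tall, so its top is at 588 + 65 = 653 mm. The raked legs top out at the beam's underside, so that is the highest point.


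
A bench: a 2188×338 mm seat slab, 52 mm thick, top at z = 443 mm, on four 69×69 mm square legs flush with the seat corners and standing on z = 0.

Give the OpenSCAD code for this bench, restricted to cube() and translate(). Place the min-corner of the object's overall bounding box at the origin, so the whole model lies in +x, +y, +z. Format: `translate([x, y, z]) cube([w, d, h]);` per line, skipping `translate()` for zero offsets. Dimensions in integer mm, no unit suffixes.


translate([0, 0, 391]) cube([2188, 338, 52]);
cube([69, 69, 391]);
translate([0, 269, 0]) cube([69, 69, 391]);
translate([2119, 0, 0]) cube([69, 69, 391]);
translate([2119, 269, 0]) cube([69, 69, 391]);


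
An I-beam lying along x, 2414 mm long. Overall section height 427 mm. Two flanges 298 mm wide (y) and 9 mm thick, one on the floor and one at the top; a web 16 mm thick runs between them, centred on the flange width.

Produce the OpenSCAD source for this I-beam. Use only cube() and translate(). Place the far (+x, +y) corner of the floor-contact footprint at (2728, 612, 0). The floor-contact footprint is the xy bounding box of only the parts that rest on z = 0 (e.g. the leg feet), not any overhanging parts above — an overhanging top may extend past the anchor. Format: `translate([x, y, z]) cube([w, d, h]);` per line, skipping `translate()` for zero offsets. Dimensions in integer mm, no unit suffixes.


translate([314, 314, 0]) cube([2414, 298, 9]);
translate([314, 455, 9]) cube([2414, 16, 409]);
translate([314, 314, 418]) cube([2414, 298, 9]);


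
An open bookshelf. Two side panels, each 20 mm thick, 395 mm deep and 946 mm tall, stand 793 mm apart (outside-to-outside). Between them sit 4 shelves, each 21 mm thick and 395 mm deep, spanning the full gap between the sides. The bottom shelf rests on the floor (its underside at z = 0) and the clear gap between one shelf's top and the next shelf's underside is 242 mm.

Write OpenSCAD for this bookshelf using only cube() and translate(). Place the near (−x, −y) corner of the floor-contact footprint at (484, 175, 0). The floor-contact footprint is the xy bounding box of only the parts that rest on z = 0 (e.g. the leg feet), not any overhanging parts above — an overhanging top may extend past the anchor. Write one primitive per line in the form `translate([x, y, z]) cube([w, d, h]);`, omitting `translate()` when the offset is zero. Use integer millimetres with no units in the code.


translate([484, 175, 0]) cube([20, 395, 946]);
translate([1257, 175, 0]) cube([20, 395, 946]);
translate([504, 175, 0]) cube([753, 395, 21]);
translate([504, 175, 263]) cube([753, 395, 21]);
translate([504, 175, 526]) cube([753, 395, 21]);
translate([504, 175, 789]) cube([753, 395, 21]);


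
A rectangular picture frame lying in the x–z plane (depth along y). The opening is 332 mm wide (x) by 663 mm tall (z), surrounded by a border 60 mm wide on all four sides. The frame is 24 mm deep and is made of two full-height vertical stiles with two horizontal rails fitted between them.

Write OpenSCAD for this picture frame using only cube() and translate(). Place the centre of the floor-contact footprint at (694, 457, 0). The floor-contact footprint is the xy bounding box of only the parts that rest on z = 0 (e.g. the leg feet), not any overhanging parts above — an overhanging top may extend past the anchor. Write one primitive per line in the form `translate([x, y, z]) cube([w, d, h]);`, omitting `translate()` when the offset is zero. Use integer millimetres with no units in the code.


translate([468, 445, 0]) cube([60, 24, 783]);
translate([860, 445, 0]) cube([60, 24, 783]);
translate([528, 445, 0]) cube([332, 24, 60]);
translate([528, 445, 723]) cube([332, 24, 60]);


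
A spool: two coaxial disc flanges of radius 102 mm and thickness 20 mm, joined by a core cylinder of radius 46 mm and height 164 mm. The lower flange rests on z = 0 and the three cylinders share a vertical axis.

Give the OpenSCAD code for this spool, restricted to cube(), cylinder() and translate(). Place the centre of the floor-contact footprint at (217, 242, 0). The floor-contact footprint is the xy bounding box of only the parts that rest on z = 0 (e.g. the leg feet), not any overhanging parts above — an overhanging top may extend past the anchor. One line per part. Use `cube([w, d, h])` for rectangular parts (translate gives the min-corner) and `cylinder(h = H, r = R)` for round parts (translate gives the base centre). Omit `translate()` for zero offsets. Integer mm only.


translate([217, 242, 0]) cylinder(h = 20, r = 102);
translate([217, 242, 20]) cylinder(h = 164, r = 46);
translate([217, 242, 184]) cylinder(h = 20, r = 102);


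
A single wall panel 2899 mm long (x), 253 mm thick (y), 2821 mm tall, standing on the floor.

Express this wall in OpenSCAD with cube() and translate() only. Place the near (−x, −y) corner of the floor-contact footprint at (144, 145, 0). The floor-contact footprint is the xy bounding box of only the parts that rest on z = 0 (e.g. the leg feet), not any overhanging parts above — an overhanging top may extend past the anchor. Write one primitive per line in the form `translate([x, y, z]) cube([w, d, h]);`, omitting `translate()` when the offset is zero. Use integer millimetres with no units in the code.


translate([144, 145, 0]) cube([2899, 253, 2821]);


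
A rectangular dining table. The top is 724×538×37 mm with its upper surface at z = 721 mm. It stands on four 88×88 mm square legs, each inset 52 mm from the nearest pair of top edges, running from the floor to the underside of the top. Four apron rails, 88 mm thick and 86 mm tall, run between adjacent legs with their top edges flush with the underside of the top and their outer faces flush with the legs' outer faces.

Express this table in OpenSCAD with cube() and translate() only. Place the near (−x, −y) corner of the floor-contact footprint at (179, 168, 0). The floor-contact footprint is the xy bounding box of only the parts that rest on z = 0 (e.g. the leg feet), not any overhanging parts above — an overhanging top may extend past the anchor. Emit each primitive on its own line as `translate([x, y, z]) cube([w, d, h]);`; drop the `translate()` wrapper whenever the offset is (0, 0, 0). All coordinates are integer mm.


// leg_h = 721 - 37 = 684
// apron z = 684 - 86 = 598
translate([127, 116, 684]) cube([724, 538, 37]);
translate([179, 168, 0]) cube([88, 88, 684]);
translate([711, 168, 0]) cube([88, 88, 684]);
translate([179, 514, 0]) cube([88, 88, 684]);
translate([711, 514, 0]) cube([88, 88, 684]);
translate([267, 168, 598]) cube([444, 88, 86]);
translate([267, 514, 598]) cube([444, 88, 86]);
translate([179, 256, 598]) cube([88, 258, 86]);
translate([711, 256, 598]) cube([88, 258, 86]);


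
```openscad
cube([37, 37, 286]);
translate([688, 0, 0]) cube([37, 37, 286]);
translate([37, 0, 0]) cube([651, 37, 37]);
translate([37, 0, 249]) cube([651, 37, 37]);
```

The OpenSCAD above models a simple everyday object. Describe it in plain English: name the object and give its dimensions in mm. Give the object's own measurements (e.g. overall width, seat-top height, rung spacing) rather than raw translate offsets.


A rectangular picture frame lying in the x–z plane (depth along y). The opening is 651 mm wide (x) by 212 mm tall (z), surrounded by a border 37 mm wide on all four sides. The frame is 37 mm deep and is made of two full-height vertical stiles with two horizontal rails fitted between them.


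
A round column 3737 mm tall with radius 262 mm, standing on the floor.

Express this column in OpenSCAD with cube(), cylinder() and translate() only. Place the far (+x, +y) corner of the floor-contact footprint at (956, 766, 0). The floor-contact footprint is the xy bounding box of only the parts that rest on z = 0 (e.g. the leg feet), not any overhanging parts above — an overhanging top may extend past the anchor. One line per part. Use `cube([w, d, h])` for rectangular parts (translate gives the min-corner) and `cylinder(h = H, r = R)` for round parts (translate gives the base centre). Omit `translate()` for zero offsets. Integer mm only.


translate([694, 504, 0]) cylinder(h = 3737, r = 262);


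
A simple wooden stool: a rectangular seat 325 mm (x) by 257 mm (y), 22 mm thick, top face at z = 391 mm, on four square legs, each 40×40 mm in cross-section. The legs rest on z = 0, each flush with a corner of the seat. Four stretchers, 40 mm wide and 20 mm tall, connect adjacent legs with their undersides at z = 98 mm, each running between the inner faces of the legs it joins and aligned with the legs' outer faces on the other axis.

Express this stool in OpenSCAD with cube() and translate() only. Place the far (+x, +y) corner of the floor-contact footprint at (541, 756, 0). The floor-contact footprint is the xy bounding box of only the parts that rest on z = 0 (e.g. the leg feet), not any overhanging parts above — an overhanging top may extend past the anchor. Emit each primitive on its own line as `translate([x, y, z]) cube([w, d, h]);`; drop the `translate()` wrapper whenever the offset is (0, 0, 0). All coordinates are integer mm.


// leg_h = 391 - 22 = 369
// stretcher span = 325 - 2*40 = 245
translate([216, 499, 369]) cube([325, 257, 22]);
translate([216, 499, 0]) cube([40, 40, 369]);
translate([501, 499, 0]) cube([40, 40, 369]);
translate([216, 716, 0]) cube([40, 40, 369]);
translate([501, 716, 0]) cube([40, 40, 369]);
translate([256, 499, 98]) cube([245, 40, 20]);
translate([256, 716, 98]) cube([245, 40, 20]);
translate([216, 539, 98]) cube([40, 177, 20]);
translate([501, 539, 98]) cube([40, 177, 20]);


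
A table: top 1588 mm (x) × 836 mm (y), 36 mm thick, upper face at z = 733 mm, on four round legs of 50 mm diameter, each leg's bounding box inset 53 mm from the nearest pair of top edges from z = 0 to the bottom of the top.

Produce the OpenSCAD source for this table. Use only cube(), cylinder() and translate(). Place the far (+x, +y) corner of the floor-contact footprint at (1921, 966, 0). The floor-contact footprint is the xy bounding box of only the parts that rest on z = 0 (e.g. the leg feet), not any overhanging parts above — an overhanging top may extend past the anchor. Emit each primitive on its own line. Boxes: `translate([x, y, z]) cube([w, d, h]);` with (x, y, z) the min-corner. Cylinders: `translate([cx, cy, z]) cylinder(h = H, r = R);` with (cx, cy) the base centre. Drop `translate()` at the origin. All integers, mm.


translate([386, 183, 697]) cube([1588, 836, 36]);
translate([464, 261, 0]) cylinder(h = 697, r = 25);
translate([1896, 261, 0]) cylinder(h = 697, r = 25);
translate([464, 941, 0]) cylinder(h = 697, r = 25);
translate([1896, 941, 0]) cylinder(h = 697, r = 25);


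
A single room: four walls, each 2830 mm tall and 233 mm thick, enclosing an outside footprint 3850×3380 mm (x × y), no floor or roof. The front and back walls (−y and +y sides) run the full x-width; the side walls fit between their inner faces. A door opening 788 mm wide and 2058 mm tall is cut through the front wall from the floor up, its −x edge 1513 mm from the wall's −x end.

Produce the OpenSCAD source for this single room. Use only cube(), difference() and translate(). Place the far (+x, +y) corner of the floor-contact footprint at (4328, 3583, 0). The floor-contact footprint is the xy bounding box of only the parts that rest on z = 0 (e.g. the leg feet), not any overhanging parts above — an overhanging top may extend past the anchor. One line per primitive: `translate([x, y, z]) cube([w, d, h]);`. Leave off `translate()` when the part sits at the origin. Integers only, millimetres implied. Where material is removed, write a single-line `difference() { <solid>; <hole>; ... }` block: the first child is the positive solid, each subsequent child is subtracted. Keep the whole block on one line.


difference() { translate([478, 203, 0]) cube([3850, 233, 2830]); translate([1991, 203, 0]) cube([788, 233, 2058]); }
translate([478, 3350, 0]) cube([3850, 233, 2830]);
translate([478, 436, 0]) cube([233, 2914, 2830]);
translate([4095, 436, 0]) cube([233, 2914, 2830]);


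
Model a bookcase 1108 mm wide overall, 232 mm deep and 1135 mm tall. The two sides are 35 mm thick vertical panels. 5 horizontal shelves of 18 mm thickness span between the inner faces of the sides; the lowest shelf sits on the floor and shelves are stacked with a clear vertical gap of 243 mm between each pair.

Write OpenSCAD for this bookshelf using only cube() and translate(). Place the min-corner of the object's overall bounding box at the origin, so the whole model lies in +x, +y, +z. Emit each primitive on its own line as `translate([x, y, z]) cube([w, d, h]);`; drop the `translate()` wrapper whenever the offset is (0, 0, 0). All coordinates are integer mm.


cube([35, 232, 1135]);
translate([1073, 0, 0]) cube([35, 232, 1135]);
translate([35, 0, 0]) cube([1038, 232, 18]);
translate([35, 0, 261]) cube([1038, 232, 18]);
translate([35, 0, 522]) cube([1038, 232, 18]);
translate([35, 0, 783]) cube([1038, 232, 18]);
translate([35, 0, 1044]) cube([1038, 232, 18]);


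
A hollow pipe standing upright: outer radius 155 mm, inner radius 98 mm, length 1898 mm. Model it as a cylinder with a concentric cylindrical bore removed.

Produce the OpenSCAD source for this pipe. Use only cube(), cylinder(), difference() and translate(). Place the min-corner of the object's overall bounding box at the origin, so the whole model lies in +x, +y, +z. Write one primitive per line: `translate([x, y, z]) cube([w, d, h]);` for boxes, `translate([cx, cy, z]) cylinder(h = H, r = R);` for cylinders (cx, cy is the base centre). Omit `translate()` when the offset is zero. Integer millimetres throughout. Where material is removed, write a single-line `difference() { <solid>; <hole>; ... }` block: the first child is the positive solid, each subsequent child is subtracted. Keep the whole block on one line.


difference() { translate([155, 155, 0]) cylinder(h = 1898, r = 155); translate([155, 155, 0]) cylinder(h = 1898, r = 98); }


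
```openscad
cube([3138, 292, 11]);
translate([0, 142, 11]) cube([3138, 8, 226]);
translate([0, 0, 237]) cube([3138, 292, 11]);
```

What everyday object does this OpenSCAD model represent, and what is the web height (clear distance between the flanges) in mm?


An I-beam. The web height is 226 mm.

Two wide flanges with a thin centred web — an I-beam. Overall 248 mm minus two 11 mm flanges gives a web of 248 − 2·11 = 226 mm.


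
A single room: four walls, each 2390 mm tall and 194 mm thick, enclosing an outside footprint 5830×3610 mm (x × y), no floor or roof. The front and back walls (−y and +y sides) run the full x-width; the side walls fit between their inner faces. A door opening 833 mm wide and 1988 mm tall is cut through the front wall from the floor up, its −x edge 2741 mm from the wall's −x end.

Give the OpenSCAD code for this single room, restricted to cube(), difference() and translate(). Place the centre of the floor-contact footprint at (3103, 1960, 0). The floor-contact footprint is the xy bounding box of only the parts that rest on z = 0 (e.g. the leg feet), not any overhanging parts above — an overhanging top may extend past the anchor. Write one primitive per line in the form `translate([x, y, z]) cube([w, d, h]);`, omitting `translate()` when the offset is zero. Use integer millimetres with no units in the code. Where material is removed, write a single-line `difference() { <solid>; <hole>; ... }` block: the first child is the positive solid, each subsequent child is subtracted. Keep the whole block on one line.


difference() { translate([188, 155, 0]) cube([5830, 194, 2390]); translate([2929, 155, 0]) cube([833, 194, 1988]); }
translate([188, 3571, 0]) cube([5830, 194, 2390]);
translate([188, 349, 0]) cube([194, 3222, 2390]);
translate([5824, 349, 0]) cube([194, 3222, 2390]);


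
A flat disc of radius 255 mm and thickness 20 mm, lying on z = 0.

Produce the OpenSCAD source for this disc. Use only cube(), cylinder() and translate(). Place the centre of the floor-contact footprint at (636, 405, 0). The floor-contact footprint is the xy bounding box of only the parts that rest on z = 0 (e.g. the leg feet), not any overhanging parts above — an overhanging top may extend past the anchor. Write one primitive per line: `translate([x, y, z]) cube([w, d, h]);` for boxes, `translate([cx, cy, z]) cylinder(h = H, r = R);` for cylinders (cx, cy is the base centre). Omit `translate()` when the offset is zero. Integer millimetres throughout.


translate([636, 405, 0]) cylinder(h = 20, r = 255);


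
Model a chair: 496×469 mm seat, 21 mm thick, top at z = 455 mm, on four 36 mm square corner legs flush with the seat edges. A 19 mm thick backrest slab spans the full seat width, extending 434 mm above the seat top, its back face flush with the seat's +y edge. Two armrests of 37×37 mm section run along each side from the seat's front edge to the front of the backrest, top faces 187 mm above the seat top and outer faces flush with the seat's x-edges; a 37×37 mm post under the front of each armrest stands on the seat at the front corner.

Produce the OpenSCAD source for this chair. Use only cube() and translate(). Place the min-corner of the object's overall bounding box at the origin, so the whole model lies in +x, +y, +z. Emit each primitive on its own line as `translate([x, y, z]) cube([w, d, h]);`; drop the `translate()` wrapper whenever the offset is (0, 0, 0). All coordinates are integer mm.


translate([0, 0, 434]) cube([496, 469, 21]);
cube([36, 36, 434]);
translate([460, 0, 0]) cube([36, 36, 434]);
translate([0, 433, 0]) cube([36, 36, 434]);
translate([460, 433, 0]) cube([36, 36, 434]);
translate([0, 450, 455]) cube([496, 19, 434]);
translate([0, 0, 605]) cube([37, 450, 37]);
translate([459, 0, 605]) cube([37, 450, 37]);
translate([0, 0, 455]) cube([37, 37, 150]);
translate([459, 0, 455]) cube([37, 37, 150]);


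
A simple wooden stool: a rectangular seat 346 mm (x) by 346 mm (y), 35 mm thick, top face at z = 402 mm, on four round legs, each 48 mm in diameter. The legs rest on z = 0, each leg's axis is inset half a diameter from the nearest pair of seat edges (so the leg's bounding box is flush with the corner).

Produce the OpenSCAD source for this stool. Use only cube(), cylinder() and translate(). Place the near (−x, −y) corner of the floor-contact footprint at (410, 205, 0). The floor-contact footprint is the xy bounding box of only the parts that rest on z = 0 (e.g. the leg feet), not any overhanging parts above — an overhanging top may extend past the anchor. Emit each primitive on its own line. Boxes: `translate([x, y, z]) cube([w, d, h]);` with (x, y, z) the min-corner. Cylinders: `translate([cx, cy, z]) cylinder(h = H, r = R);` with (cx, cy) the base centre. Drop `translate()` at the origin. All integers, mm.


translate([410, 205, 367]) cube([346, 346, 35]);
translate([434, 229, 0]) cylinder(h = 367, r = 24);
translate([732, 229, 0]) cylinder(h = 367, r = 24);
translate([434, 527, 0]) cylinder(h = 367, r = 24);
translate([732, 527, 0]) cylinder(h = 367, r = 24);


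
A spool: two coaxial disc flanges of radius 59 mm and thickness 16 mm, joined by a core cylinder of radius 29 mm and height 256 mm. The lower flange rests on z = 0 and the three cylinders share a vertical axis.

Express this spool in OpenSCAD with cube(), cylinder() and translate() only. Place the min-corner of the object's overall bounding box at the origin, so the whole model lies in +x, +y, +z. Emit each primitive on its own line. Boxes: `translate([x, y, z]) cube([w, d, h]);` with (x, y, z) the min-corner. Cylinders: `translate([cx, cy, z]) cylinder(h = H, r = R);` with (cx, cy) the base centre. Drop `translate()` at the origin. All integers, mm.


translate([59, 59, 0]) cylinder(h = 16, r = 59);
translate([59, 59, 16]) cylinder(h = 256, r = 29);
translate([59, 59, 272]) cylinder(h = 16, r = 59);


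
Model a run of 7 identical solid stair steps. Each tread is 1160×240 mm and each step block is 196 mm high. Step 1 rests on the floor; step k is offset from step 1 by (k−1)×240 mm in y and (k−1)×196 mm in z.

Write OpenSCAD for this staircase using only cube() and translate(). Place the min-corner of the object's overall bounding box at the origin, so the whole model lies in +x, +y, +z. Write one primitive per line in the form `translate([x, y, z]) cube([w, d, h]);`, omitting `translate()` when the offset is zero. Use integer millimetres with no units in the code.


cube([1160, 240, 196]);
translate([0, 240, 196]) cube([1160, 240, 196]);
translate([0, 480, 392]) cube([1160, 240, 196]);
translate([0, 720, 588]) cube([1160, 240, 196]);
translate([0, 960, 784]) cube([1160, 240, 196]);
translate([0, 1200, 980]) cube([1160, 240, 196]);
translate([0, 1440, 1176]) cube([1160, 240, 196]);


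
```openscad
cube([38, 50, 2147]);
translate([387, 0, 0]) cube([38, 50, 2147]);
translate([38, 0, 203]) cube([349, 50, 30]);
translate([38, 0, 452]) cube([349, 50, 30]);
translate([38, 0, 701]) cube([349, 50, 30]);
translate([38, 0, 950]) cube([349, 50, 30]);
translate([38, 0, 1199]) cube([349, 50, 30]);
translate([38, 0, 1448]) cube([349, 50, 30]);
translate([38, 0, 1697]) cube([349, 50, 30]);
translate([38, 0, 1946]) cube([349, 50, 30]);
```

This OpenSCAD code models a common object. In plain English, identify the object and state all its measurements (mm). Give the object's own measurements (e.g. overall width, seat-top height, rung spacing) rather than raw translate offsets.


A straight ladder. Two 38×50 mm vertical rails, 2147 mm tall, stand 425 mm apart (outside-to-outside) with their front faces coplanar on the −y side. 8 rungs, each 50 mm deep and 30 mm tall, span between the inner faces of the rails, front faces flush with the rails. The lowest rung's underside is at z = 203 mm and rungs are spaced 249 mm apart (underside to underside).


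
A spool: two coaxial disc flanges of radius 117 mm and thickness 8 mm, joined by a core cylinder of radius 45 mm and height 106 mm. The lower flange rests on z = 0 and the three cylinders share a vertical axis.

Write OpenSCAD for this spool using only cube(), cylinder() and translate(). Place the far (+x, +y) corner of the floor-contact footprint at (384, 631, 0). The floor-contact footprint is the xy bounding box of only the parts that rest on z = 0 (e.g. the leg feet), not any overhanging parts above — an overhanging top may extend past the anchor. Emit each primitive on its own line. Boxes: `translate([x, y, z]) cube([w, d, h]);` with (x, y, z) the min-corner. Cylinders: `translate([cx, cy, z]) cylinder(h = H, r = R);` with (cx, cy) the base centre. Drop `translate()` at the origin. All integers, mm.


translate([267, 514, 0]) cylinder(h = 8, r = 117);
translate([267, 514, 8]) cylinder(h = 106, r = 45);
translate([267, 514, 114]) cylinder(h = 8, r = 117);


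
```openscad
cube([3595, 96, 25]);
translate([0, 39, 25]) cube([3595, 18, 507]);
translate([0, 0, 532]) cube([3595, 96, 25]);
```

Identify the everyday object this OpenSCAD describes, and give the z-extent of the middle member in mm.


An I-beam. The web height is 507 mm.

Two wide flanges with a thin centred web — an I-beam. Overall 557 mm minus two 25 mm flanges gives a web of 557 − 2·25 = 507 mm.


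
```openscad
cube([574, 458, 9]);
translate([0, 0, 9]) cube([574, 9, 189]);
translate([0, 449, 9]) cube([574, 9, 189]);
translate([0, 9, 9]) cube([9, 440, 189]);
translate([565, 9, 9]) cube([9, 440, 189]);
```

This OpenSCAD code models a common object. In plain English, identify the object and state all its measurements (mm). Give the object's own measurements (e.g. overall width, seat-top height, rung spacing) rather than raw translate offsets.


An open-topped rectangular box: outside dimensions 574×458×198 mm, with a uniform wall and base thickness of 9 mm. The base is a full 574×458 slab on the floor; four walls sit on top of the base. The front and back walls (the −y and +y sides) span the full width; the two side walls fit between them.


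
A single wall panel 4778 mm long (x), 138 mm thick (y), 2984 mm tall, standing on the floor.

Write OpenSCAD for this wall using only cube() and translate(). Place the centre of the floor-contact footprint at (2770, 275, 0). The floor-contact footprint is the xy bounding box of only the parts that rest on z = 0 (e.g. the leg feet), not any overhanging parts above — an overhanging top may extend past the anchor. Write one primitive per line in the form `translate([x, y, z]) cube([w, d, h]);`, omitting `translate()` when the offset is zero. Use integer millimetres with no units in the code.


translate([381, 206, 0]) cube([4778, 138, 2984]);


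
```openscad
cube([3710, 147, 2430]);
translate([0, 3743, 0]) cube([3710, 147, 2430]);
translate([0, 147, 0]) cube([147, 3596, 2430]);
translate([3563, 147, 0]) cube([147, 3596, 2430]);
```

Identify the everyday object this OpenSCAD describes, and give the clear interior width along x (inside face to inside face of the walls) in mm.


A house (or room) frame. The interior width is 3416 mm.

Four 2430 mm walls enclosing a rectangle with no floor or roof — a room or house frame. Outside width is 3710 mm and wall thickness is 147 mm, so the interior width is 3710 − 2 × 147 = 3416 mm.


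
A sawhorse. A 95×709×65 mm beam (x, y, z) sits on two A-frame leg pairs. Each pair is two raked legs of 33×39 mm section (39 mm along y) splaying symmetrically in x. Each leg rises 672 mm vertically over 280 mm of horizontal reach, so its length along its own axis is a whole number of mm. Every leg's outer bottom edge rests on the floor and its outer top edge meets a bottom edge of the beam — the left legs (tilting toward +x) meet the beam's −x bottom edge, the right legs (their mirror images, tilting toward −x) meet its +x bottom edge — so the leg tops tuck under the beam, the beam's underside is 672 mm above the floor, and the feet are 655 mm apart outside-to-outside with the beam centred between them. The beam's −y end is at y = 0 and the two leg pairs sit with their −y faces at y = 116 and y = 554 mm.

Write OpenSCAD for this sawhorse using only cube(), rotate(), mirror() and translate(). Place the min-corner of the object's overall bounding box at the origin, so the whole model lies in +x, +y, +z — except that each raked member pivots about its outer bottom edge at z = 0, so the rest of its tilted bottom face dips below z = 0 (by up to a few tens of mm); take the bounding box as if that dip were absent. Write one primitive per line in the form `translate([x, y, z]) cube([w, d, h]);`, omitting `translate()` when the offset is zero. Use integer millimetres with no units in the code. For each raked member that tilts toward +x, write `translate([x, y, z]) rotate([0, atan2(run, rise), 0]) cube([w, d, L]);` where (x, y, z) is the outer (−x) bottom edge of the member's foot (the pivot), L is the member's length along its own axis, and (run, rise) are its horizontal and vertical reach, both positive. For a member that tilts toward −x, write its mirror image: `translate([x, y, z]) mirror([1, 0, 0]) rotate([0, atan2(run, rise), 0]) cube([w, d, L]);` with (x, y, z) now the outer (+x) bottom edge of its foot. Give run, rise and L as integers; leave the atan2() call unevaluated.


translate([280, 0, 672]) cube([95, 709, 65]);
translate([0, 116, 0]) rotate([0, atan2(280, 672), 0]) cube([33, 39, 728]);
translate([655, 116, 0]) mirror([1, 0, 0]) rotate([0, atan2(280, 672), 0]) cube([33, 39, 728]);
translate([0, 554, 0]) rotate([0, atan2(280, 672), 0]) cube([33, 39, 728]);
translate([655, 554, 0]) mirror([1, 0, 0]) rotate([0, atan2(280, 672), 0]) cube([33, 39, 728]);


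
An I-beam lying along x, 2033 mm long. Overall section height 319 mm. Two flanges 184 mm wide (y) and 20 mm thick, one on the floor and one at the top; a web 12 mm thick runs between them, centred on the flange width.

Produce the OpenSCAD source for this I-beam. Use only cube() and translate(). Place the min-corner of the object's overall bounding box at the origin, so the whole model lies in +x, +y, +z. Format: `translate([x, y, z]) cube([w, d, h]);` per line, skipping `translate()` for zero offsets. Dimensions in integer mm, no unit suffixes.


cube([2033, 184, 20]);
translate([0, 86, 20]) cube([2033, 12, 279]);
translate([0, 0, 299]) cube([2033, 184, 20]);


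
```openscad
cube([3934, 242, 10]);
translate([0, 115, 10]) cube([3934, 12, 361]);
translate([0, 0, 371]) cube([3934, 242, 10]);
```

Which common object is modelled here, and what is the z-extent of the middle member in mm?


An I-beam. The web height is 361 mm.

Two wide flanges with a thin centred web — an I-beam. Overall 381 mm minus two 10 mm flanges gives a web of 381 − 2·10 = 361 mm.


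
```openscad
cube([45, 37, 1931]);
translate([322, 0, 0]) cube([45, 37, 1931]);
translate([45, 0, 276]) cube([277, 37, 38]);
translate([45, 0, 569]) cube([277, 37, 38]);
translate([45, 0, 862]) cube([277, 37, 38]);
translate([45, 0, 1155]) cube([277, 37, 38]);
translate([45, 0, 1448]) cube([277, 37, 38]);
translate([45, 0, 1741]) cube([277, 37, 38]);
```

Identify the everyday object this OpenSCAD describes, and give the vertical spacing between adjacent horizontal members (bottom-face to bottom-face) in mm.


A ladder. The rung spacing is 293 mm.

Two tall 45×37 posts with 6 short bars between them — a ladder. Adjacent rungs sit at z = 276 and z = 569, so the spacing is 569 − 276 = 293 mm.


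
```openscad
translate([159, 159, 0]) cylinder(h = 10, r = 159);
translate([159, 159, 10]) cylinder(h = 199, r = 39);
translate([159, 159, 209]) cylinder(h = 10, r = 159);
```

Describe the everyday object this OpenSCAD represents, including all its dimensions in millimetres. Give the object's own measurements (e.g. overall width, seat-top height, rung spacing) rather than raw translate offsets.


A spool: two coaxial disc flanges of radius 159 mm and thickness 10 mm, joined by a core cylinder of radius 39 mm and height 199 mm. The lower flange rests on z = 0 and the three cylinders share a vertical axis.


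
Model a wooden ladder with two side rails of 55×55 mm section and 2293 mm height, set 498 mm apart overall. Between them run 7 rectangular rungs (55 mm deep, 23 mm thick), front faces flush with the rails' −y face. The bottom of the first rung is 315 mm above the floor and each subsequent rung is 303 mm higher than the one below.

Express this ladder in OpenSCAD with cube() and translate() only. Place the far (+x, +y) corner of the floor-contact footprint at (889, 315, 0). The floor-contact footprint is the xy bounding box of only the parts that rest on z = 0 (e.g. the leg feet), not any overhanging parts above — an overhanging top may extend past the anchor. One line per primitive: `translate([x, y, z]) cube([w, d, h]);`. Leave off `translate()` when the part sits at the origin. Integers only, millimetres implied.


translate([391, 260, 0]) cube([55, 55, 2293]);
translate([834, 260, 0]) cube([55, 55, 2293]);
translate([446, 260, 315]) cube([388, 55, 23]);
translate([446, 260, 618]) cube([388, 55, 23]);
translate([446, 260, 921]) cube([388, 55, 23]);
translate([446, 260, 1224]) cube([388, 55, 23]);
translate([446, 260, 1527]) cube([388, 55, 23]);
translate([446, 260, 1830]) cube([388, 55, 23]);
translate([446, 260, 2133]) cube([388, 55, 23]);


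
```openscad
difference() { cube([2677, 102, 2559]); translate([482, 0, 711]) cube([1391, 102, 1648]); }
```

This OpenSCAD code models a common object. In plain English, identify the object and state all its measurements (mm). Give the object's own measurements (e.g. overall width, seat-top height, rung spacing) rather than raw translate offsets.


A wall 2677 mm long (x), 102 mm thick (y), 2559 mm tall, with a rectangular window opening cut through it. The opening is 1391 mm wide and 1648 mm tall; its sill is at z = 711 mm and its near (−x) edge is 482 mm from the wall's −x end. The opening passes through the full wall thickness.


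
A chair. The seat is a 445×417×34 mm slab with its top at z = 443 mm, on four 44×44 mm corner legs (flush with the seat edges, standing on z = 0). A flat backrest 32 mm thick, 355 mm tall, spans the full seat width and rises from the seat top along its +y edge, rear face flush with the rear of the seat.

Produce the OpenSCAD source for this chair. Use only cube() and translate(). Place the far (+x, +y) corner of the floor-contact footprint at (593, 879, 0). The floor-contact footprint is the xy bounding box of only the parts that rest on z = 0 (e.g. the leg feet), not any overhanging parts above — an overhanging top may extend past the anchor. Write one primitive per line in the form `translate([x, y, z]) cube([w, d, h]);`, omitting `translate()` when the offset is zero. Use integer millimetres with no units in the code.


translate([148, 462, 409]) cube([445, 417, 34]);
translate([148, 462, 0]) cube([44, 44, 409]);
translate([549, 462, 0]) cube([44, 44, 409]);
translate([148, 835, 0]) cube([44, 44, 409]);
translate([549, 835, 0]) cube([44, 44, 409]);
translate([148, 847, 443]) cube([445, 32, 355]);


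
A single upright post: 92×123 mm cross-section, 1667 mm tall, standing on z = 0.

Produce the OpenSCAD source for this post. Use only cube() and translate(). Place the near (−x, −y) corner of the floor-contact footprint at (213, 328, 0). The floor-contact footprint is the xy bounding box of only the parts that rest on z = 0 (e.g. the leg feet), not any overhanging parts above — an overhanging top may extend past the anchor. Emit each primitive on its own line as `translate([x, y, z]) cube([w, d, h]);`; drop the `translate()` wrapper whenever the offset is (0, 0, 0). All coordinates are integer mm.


translate([213, 328, 0]) cube([92, 123, 1667]);
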